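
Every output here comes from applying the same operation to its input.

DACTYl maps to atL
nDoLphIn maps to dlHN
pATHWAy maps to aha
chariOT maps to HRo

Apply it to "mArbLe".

aBE

Rule — flip the case of every letter, then keep every other character starting from the second (positions 2nd, 4th, 6th, ...).
Applying both steps to "mArbLe": "MaRBlE", then "aBE".
(Check on "DACTYl": → "dactyL" → "atL" ✓)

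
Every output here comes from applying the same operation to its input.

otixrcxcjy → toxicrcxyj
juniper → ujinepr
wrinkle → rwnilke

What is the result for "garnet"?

In each case the input is transformed by: swap each adjacent pair of characters (1↔2, 3↔4, ...).
On "garnet" that produces "agnrte".

agnrte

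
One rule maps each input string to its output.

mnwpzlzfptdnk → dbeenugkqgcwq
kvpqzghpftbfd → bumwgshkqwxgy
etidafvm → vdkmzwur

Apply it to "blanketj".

sackrveb

Each output is the input with this applied: shift every letter 9 places backward in the alphabet (wrapping around), then take characters alternately from the front and the back (1st, last, 2nd, 2nd-last, ...).
"blanketj" → "screbvka" → "sackrveb".
(Check on "mnwpzlzfptdnk": → "dengqcqwgkueb" → "dbeenugkqgcwq" ✓)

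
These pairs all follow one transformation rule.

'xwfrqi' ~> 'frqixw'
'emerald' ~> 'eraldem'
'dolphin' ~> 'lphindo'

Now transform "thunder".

The pattern: move the first 2 characters to the end (rotate left by 2).
So "thunder" becomes "underth".

underth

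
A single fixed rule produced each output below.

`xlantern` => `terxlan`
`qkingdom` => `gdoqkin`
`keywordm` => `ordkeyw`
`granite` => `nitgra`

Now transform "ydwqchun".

chuydwq

What's happening: delete the last character, then move the last 3 characters to the front (rotate right by 3).
For "ydwqchun", step one produces "ydwqchu"; step two turns that into "chuydwq".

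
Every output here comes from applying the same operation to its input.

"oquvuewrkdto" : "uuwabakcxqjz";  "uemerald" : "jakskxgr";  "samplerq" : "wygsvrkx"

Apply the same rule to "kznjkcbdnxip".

vqftpqihjtdo

The pattern: move the last character to the front, then shift every letter 6 places forward in the alphabet (wrapping around).
"kznjkcbdnxip" → "pkznjkcbdnxi" → "vqftpqihjtdo".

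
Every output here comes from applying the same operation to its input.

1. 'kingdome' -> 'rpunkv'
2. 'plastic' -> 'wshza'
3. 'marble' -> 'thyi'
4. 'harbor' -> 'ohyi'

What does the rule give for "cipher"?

jpwo

The rule is to shift every letter 7 places forward in the alphabet (wrapping around), then delete the last 2 characters.
Applying both steps to "cipher": "jpwoly", then "jpwo".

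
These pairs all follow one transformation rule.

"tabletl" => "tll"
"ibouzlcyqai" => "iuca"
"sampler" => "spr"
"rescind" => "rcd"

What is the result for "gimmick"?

gmk

In each case the input is transformed by: keep one character in every 3, starting at position 1 (positions 1st, 4th, 7th, ...).
Applying that to "gimmick" gives "gmk".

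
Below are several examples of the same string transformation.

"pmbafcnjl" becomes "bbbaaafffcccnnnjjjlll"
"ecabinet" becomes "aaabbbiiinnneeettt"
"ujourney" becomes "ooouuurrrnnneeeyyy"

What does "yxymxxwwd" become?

yyymmmxxxxxxwwwwwwddd

The pattern: delete the first 2 characters, then repeat every character 3 times.
Applying both steps to "yxymxxwwd": "ymxxwwd", then "yyymmmxxxxxxwwwwwwddd".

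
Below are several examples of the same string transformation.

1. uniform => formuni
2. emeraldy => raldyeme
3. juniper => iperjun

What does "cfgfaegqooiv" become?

faegqooivcfg

Looking at the pairs, the operation is to move the first 3 characters to the end (rotate left by 3).
Applying that to "cfgfaegqooiv" gives "faegqooivcfg".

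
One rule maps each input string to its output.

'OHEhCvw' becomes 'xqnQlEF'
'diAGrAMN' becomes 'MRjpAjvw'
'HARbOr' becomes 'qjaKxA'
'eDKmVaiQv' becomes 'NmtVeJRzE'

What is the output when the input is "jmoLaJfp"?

SVXuJsOY

What's happening: shift every letter 9 places forward in the alphabet (wrapping around), then flip the case of every letter.
Applying that to "jmoLaJfp" gives "SVXuJsOY".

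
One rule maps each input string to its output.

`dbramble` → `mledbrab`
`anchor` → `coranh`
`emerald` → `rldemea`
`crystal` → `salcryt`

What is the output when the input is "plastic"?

The transformation: move the last 3 characters to the front (rotate right by 3), then swap the first and last characters.
"plastic" → "sicplat".
(Check on "dbramble": → "bledbram" → "mledbrab" ✓)

sicplat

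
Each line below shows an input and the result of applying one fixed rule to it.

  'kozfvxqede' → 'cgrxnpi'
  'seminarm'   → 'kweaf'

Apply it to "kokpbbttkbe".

cgchttll

What's happening: shift every letter 8 places backward in the alphabet (wrapping around), then delete the last 3 characters.
Starting from "kokpbbttkbe": after the first operation, "cgchttllctw"; after the second, "cgchttll".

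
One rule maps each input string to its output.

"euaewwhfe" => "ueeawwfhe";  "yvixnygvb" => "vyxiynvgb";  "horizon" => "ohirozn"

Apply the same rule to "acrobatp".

caorabpt

Looking at the pairs, the operation is to swap each adjacent pair of characters (1↔2, 3↔4, ...).
On "acrobatp" that produces "caorabpt".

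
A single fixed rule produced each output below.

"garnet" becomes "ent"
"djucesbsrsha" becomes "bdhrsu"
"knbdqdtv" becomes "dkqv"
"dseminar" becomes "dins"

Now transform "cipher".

The transformation: sort the characters into alphabetical order, then keep every other character starting from the second (positions 2nd, 4th, 6th, ...).
"cipher" → "cehipr" → "eir".

eir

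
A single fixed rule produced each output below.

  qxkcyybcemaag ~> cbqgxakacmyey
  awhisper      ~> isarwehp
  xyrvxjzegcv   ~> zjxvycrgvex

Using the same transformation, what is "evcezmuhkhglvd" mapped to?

uhedvvclegzhmk

Looking at the pairs, the operation is to take characters alternately from the front and the back (1st, last, 2nd, 2nd-last, ...), then move the last 2 characters to the front (rotate right by 2).
Working it through for "evcezmuhkhglvd": intermediate "edvvclegzhmkuh", final "uhedvvclegzhmk".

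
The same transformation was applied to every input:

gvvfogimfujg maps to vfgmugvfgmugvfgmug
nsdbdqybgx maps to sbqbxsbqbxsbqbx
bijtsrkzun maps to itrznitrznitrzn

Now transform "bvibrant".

vbatvbatvbat

Looking at the pairs, the operation is to keep every other character starting from the second (positions 2nd, 4th, 6th, ...), then write the whole string 3 times in a row.
Applying that to "bvibrant" gives "vbatvbatvbat".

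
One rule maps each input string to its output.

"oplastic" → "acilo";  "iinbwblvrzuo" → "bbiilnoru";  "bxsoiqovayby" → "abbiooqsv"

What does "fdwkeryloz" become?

defklor

Each output is the input with this applied: sort the characters into alphabetical order, then delete the last 3 characters.
"fdwkeryloz" → "defklorwyz" → "defklor".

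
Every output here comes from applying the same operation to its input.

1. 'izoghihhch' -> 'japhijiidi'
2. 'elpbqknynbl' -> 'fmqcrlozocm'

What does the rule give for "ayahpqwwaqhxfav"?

bzbiqrxxbriygbw

The transformation: shift every letter 1 place forward in the alphabet (wrapping around).
So "ayahpqwwaqhxfav" becomes "bzbiqrxxbriygbw".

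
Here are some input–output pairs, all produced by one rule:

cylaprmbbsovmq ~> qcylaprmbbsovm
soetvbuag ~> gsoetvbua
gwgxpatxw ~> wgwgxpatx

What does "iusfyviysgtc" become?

The pattern: move the last character to the front.
Doing the same to "iusfyviysgtc": "ciusfyviysgt".

ciusfyviysgt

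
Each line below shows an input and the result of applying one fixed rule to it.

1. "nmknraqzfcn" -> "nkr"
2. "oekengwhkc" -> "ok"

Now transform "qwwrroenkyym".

qwr

Rule — keep every other character starting from the first (positions 1st, 3rd, 5th, ...), then delete the last 3 characters.
For "qwwrroenkyym" the result is "qwr".
(Check on "oekengwhkc": → "oknwk" → "ok" ✓)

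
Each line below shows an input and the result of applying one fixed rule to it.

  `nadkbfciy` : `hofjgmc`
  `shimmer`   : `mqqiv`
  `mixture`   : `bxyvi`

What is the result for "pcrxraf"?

vbvej

The transformation: shift every letter 4 places forward in the alphabet (wrapping around), then delete the first 2 characters.
"pcrxraf" → "tgvbvej" → "vbvej".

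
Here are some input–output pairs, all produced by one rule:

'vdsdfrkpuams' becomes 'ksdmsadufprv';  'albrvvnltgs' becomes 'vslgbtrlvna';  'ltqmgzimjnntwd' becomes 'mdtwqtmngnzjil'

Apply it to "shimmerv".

The pattern: take characters alternately from the front and the back (1st, last, 2nd, 2nd-last, ...), then swap the first and last characters.
Applying that to "shimmerv" gives "mvhriems".

mvhriems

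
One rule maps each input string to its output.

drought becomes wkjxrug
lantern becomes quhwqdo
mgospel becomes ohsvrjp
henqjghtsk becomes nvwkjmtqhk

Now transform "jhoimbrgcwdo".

rgzfjueplrkm

The rule is to shift every letter 3 places forward in the alphabet (wrapping around), then reverse the string.
On "jhoimbrgcwdo": the first step gives "mkrlpeujfzgr", and the second then gives "rgzfjueplrkm".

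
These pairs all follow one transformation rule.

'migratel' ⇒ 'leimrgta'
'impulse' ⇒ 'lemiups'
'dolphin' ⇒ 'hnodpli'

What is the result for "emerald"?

Rule — swap each adjacent pair of characters (1↔2, 3↔4, ...), then move the last 2 characters to the front (rotate right by 2).
Starting from "emerald": after the first operation, "merelad"; after the second, "admerel".

admerel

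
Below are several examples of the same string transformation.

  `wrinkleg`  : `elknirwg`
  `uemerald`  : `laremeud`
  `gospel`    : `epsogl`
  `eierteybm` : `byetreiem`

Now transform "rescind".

nicserd

In each case the input is transformed by: move the last character to the front, then reverse the string.
Working it through for "rescind": intermediate "drescin", final "nicserd".
(Check on "wrinkleg": → "gwrinkle" → "elknirwg" ✓)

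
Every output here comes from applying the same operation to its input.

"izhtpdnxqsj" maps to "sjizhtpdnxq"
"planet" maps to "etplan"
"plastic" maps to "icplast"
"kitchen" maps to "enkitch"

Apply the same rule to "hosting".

nghosti

Looking at the pairs, the operation is to move the last 2 characters to the front (rotate right by 2).
Applying that to "hosting" gives "nghosti".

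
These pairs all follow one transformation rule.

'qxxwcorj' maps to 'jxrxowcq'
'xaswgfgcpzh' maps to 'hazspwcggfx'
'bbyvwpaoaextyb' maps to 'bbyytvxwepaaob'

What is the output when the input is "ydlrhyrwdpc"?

Looking at the pairs, the operation is to take characters alternately from the front and the back (1st, last, 2nd, 2nd-last, ...), then move the first character to the end.
On "ydlrhyrwdpc" that produces "cdpldrwhryy".
(Check on "xaswgfgcpzh": → "xhazspwcggf" → "hazspwcggfx" ✓)

cdpldrwhryy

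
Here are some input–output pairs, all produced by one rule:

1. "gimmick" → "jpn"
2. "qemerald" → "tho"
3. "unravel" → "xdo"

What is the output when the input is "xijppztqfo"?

The pattern: keep one character in every 3, starting at position 1 (positions 1st, 4th, 7th, ...), then shift every letter 3 places forward in the alphabet (wrapping around).
Starting from "xijppztqfo": after the first operation, "xpto"; after the second, "aswr".

aswr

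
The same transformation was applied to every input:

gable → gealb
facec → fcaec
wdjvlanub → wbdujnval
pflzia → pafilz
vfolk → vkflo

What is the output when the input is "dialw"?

dwila

Each output is the input with this applied: take characters alternately from the front and the back (1st, last, 2nd, 2nd-last, ...).
Applying that to "dialw" gives "dwila".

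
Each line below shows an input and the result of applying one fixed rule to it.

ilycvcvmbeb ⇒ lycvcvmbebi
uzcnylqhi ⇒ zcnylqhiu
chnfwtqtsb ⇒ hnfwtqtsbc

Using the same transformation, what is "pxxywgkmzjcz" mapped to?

The transformation: move the first character to the end.
Doing the same to "pxxywgkmzjcz": "xxywgkmzjczp".

xxywgkmzjczp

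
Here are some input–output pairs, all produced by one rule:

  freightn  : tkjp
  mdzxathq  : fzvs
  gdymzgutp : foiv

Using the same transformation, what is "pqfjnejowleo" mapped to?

Looking at the pairs, the operation is to keep every other character starting from the second (positions 2nd, 4th, 6th, ...), then shift every letter 2 places forward in the alphabet (wrapping around).
On "pqfjnejowleo" that produces "slgqnq".
(Check on "freightn": → "rihn" → "tkjp" ✓)

slgqnq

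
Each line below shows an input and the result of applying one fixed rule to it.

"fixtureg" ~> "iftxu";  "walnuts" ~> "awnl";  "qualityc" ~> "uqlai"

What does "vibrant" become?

Looking at the pairs, the operation is to delete the last 3 characters, then swap each adjacent pair of characters (1↔2, 3↔4, ...).
Working it through for "vibrant": intermediate "vibr", final "ivrb".

ivrb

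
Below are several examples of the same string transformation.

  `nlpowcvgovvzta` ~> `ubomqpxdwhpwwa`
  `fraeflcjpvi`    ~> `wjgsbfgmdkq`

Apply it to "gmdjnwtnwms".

Looking at the pairs, the operation is to move the last 2 characters to the front (rotate right by 2), then shift every letter 1 place forward in the alphabet (wrapping around).
For "gmdjnwtnwms", step one produces "msgmdjnwtnw"; step two turns that into "nthnekoxuox".
(Check on "fraeflcjpvi": → "vifraeflcjp" → "wjgsbfgmdkq" ✓)

nthnekoxuox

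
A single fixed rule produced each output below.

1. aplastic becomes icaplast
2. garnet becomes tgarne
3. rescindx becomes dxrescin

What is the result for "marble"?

emarbl

Rule — swap the front and back halves of the string, then move the first 2 characters to the end (rotate left by 2).
For "marble", step one produces "blemar"; step two turns that into "emarbl".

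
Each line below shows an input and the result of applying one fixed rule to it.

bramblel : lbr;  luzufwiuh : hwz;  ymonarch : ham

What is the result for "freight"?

tif

The transformation: reverse the string, then keep one character in every 3, starting at position 1 (positions 1st, 4th, 7th, ...).
For "freight" the result is "tif".
(Check on "luzufwiuh": → "huiwfuzul" → "hwz" ✓)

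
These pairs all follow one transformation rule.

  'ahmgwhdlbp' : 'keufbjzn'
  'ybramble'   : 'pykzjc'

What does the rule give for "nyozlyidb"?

In each case the input is transformed by: shift every letter 2 places backward in the alphabet (wrapping around), then delete the first 2 characters.
Starting from "nyozlyidb": after the first operation, "lwmxjwgbz"; after the second, "mxjwgbz".

mxjwgbz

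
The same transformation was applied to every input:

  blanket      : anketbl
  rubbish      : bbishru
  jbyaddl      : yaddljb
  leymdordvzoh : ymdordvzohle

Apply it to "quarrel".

What's happening: move the first 2 characters to the end (rotate left by 2).
Applying that to "quarrel" gives "arrelqu".

arrelqu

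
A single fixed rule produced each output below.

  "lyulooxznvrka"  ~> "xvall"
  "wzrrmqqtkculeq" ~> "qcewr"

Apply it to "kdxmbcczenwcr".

cnrkm

Rule — keep one character in every 3, starting at position 1 (positions 1st, 4th, 7th, ...), then move the last 3 characters to the front (rotate right by 3).
Applying both steps to "kdxmbcczenwcr": "kmcnr", then "cnrkm".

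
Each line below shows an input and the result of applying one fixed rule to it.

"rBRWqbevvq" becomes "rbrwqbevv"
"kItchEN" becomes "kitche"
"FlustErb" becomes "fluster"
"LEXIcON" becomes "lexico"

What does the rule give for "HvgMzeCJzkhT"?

hvgmzecjzkh

What's happening: delete the last character, then convert every letter to lowercase.
"HvgMzeCJzkhT" → "HvgMzeCJzkh" → "hvgmzecjzkh".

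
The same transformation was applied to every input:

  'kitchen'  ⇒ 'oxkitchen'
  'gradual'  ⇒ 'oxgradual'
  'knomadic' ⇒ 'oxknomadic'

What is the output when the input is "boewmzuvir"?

The transformation: prepend "ox".
Doing the same to "boewmzuvir": "oxboewmzuvir".

oxboewmzuvir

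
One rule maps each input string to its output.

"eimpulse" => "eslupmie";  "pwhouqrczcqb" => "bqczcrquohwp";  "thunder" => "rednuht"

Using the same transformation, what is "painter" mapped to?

retniap

The pattern: reverse the string.
So "painter" becomes "retniap".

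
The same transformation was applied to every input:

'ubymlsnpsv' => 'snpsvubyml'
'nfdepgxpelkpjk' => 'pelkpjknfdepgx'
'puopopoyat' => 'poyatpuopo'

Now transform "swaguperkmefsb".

Rule — swap the front and back halves of the string.
So "swaguperkmefsb" becomes "rkmefsbswagupe".

rkmefsbswagupe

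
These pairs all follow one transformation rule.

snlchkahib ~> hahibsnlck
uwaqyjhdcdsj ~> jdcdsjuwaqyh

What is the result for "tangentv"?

gntvtane

What's happening: swap the front and back halves of the string, then swap the first and last characters.
"tangentv" → "entvtang" → "gntvtane".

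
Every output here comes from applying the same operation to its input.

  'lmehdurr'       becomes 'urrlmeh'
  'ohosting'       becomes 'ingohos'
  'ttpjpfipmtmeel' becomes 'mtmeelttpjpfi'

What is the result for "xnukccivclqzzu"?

Looking at the pairs, the operation is to swap the front and back halves of the string, then delete the first character.
Applying both steps to "xnukccivclqzzu": "vclqzzuxnukcci", then "clqzzuxnukcci".

clqzzuxnukcci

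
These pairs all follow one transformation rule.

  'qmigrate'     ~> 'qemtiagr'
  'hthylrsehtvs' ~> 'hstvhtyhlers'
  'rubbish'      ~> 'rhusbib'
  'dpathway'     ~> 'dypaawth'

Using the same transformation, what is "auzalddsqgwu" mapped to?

What's happening: take characters alternately from the front and the back (1st, last, 2nd, 2nd-last, ...).
Doing the same to "auzalddsqgwu": "auuwzgaqlsdd".

auuwzgaqlsdd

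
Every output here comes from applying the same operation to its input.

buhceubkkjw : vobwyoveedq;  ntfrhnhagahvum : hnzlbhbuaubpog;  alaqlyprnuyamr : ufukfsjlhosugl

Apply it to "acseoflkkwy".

The transformation: shift every letter 6 places backward in the alphabet (wrapping around).
So "acseoflkkwy" becomes "uwmyizfeeqs".

uwmyizfeeqs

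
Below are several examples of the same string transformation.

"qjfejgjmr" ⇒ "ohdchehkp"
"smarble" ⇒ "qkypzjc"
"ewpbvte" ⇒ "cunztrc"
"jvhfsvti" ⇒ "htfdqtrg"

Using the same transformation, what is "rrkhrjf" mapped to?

Rule — shift every letter 2 places backward in the alphabet (wrapping around).
Applying that to "rrkhrjf" gives "ppifphd".

ppifphd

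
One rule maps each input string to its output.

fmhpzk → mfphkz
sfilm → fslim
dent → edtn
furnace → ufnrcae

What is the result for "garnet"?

agnrte

The pattern: swap each adjacent pair of characters (1↔2, 3↔4, ...).
Applying that to "garnet" gives "agnrte".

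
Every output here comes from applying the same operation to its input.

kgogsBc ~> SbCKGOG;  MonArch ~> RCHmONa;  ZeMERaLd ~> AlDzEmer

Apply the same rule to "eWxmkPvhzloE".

Rule — flip the case of every letter, then move the last 3 characters to the front (rotate right by 3).
For "eWxmkPvhzloE", step one produces "EwXMKpVHZLOe"; step two turns that into "LOeEwXMKpVHZ".

LOeEwXMKpVHZ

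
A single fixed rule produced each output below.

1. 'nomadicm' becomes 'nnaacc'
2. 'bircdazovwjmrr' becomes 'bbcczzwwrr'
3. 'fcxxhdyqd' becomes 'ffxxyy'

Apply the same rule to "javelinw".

Rule — keep one character in every 3, starting at position 1 (positions 1st, 4th, 7th, ...), then double every character.
On "javelinw": the first step gives "jen", and the second then gives "jjeenn".

jjeenn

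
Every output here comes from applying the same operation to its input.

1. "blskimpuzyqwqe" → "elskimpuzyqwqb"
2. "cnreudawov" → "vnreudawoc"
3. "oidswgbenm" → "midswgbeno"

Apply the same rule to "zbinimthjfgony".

ybinimthjfgonz

The rule is to swap the first and last characters.
Doing the same to "zbinimthjfgony": "ybinimthjfgonz".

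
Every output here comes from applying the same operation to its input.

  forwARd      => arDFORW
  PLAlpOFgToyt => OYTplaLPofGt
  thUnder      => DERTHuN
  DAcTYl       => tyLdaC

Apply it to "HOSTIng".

The pattern: flip the case of every letter, then move the last 3 characters to the front (rotate right by 3).
"HOSTIng" → "hostiNG" → "iNGhost".
(Check on "DAcTYl": → "daCtyL" → "tyLdaC" ✓)

iNGhost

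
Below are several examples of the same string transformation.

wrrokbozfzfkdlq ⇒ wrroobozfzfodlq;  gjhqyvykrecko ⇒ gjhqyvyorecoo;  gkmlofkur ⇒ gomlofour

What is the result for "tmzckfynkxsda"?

tmzcofynoxsda

What's happening: replace every "k" with "o".
Doing the same to "tmzckfynkxsda": "tmzcofynoxsda".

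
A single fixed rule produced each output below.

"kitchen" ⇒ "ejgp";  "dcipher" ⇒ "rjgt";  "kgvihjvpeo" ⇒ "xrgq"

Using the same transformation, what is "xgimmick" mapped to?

Each output is the input with this applied: shift every letter 2 places forward in the alphabet (wrapping around), then keep only the last 4 characters.
Working it through for "xgimmick": intermediate "zikookem", final "okem".

okem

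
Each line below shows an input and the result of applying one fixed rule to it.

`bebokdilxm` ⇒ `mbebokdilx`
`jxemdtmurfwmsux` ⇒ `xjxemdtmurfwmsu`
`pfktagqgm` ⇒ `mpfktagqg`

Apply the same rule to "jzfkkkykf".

Rule — move the last character to the front.
So "jzfkkkykf" becomes "fjzfkkkyk".

fjzfkkkyk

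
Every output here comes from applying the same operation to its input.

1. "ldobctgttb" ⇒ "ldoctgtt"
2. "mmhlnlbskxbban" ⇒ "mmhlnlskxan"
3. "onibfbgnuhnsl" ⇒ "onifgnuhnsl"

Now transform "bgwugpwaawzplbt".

gwugpwaawzplt

The transformation: remove every "b".
Applying that to "bgwugpwaawzplbt" gives "gwugpwaawzplt".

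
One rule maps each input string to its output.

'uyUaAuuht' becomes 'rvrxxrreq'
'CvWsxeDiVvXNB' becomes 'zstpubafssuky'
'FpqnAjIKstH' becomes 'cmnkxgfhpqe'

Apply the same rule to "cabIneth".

What's happening: shift every letter 3 places backward in the alphabet (wrapping around), then convert every letter to lowercase.
"cabIneth" → "zxyFkbqe" → "zxyfkbqe".

zxyfkbqe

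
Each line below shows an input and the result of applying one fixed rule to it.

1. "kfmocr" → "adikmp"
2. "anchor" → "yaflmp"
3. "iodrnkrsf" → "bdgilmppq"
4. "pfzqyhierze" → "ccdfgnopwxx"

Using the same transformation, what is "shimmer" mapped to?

Each output is the input with this applied: sort the characters into alphabetical order, then shift every letter 2 places backward in the alphabet (wrapping around).
For "shimmer", step one produces "ehimmrs"; step two turns that into "cfgkkpq".

cfgkkpq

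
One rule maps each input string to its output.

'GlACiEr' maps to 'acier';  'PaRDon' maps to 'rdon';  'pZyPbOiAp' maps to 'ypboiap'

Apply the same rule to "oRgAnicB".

ganicb

The rule is to delete the first 2 characters, then convert every letter to lowercase.
So "oRgAnicB" becomes "ganicb".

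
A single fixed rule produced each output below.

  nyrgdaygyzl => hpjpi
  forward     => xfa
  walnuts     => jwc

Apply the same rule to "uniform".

The pattern: keep every other character starting from the second (positions 2nd, 4th, 6th, ...), then shift every letter 9 places forward in the alphabet (wrapping around).
Starting from "uniform": after the first operation, "nfr"; after the second, "woa".

woa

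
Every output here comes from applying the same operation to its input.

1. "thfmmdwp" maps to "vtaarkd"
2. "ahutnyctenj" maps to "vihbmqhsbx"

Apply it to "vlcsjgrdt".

zqgxufrh

In each case the input is transformed by: delete the first character, then shift every letter 12 places backward in the alphabet (wrapping around).
Applying both steps to "vlcsjgrdt": "lcsjgrdt", then "zqgxufrh".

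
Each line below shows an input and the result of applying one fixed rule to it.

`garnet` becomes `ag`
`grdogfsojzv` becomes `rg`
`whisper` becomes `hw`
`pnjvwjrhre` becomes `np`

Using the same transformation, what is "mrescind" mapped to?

rm

Rule — swap each adjacent pair of characters (1↔2, 3↔4, ...), then keep only the first 2 characters.
Working it through for "mrescind": intermediate "rmseicdn", final "rm".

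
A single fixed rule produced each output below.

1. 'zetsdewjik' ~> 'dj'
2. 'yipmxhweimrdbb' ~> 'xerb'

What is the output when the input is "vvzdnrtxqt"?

Each output is the input with this applied: delete the first 3 characters, then keep one character in every 3, starting at position 2 (positions 2nd, 5th, 8th, ...).
On "vvzdnrtxqt": the first step gives "dnrtxqt", and the second then gives "nx".
(Check on "yipmxhweimrdbb": → "mxhweimrdbb" → "xerb" ✓)

nx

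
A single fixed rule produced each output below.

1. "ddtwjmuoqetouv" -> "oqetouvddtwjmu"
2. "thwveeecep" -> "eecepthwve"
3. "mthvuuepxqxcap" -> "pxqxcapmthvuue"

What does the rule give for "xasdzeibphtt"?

ibphttxasdze

In each case the input is transformed by: swap the front and back halves of the string.
Applying that to "xasdzeibphtt" gives "ibphttxasdze".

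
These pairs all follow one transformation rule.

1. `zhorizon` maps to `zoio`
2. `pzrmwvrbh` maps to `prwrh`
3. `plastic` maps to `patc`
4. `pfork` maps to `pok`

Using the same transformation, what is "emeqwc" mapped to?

eew

Each output is the input with this applied: keep every other character starting from the first (positions 1st, 3rd, 5th, ...).
For "emeqwc" the result is "eew".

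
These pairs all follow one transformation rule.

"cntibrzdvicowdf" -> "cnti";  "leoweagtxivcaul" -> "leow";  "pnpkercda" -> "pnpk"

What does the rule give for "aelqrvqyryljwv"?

aelq

Each output is the input with this applied: keep only the first 4 characters.
For "aelqrvqyryljwv" the result is "aelq".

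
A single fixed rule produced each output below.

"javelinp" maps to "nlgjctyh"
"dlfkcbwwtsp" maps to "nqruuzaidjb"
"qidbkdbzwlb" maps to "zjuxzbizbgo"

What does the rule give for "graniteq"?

ocrglype

The pattern: reverse the string, then shift every letter 2 places backward in the alphabet (wrapping around).
Starting from "graniteq": after the first operation, "qetinarg"; after the second, "ocrglype".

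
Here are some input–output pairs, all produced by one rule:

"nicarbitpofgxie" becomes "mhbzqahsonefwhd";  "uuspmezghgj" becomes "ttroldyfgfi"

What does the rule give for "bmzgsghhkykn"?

alyfrfggjxjm

The transformation: shift every letter 1 place backward in the alphabet (wrapping around).
For "bmzgsghhkykn" the result is "alyfrfggjxjm".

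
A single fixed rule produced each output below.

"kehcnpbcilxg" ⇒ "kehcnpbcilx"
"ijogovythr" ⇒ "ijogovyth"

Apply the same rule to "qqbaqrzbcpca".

qqbaqrzbcpc

In each case the input is transformed by: delete the last character.
On "qqbaqrzbcpca" that produces "qqbaqrzbcpc".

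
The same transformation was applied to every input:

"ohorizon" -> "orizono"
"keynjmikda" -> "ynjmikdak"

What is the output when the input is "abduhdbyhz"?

The rule is to move the first 2 characters to the end (rotate left by 2), then delete the last character.
Applying both steps to "abduhdbyhz": "duhdbyhzab", then "duhdbyhza".

duhdbyhza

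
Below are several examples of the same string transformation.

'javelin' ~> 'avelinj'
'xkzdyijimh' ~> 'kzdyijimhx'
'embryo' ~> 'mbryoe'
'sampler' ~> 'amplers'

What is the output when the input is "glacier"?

The rule is to move the first character to the end.
Doing the same to "glacier": "lacierg".

lacierg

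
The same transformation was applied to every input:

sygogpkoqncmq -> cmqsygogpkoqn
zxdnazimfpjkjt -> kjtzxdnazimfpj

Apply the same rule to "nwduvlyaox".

aoxnwduvly

Rule — move the last 3 characters to the front (rotate right by 3).
Doing the same to "nwduvlyaox": "aoxnwduvly".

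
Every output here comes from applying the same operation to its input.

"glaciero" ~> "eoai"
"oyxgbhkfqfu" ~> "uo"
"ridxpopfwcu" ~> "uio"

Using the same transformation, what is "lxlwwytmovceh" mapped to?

eo

In each case the input is transformed by: move the last 3 characters to the front (rotate right by 3), then keep only the vowels.
For "lxlwwytmovceh", step one produces "cehlxlwwytmov"; step two turns that into "eo".
(Check on "glaciero": → "eroglaci" → "eoai" ✓)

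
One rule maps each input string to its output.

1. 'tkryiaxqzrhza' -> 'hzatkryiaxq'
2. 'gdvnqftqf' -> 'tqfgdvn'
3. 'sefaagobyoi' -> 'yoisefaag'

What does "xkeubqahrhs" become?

What's happening: move the last 3 characters to the front (rotate right by 3), then delete the last 2 characters.
On "xkeubqahrhs": the first step gives "rhsxkeubqah", and the second then gives "rhsxkeubq".
(Check on "gdvnqftqf": → "tqfgdvnqf" → "tqfgdvn" ✓)

rhsxkeubq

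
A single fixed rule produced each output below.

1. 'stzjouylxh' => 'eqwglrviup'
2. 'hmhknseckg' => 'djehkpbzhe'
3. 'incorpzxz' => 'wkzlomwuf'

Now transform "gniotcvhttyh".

Rule — shift every letter 3 places backward in the alphabet (wrapping around), then swap the first and last characters.
Working it through for "gniotcvhttyh": intermediate "dkflqzseqqve", final "ekflqzseqqvd".
(Check on "stzjouylxh": → "pqwglrviue" → "eqwglrviup" ✓)

ekflqzseqqvd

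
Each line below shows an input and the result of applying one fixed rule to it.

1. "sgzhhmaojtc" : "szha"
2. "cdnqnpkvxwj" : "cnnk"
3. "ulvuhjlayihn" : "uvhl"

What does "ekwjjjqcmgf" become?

Rule — keep every other character starting from the first (positions 1st, 3rd, 5th, ...), then keep only the first 4 characters.
So "ekwjjjqcmgf" becomes "ewjq".
(Check on "sgzhhmaojtc": → "szhajc" → "szha" ✓)

ewjq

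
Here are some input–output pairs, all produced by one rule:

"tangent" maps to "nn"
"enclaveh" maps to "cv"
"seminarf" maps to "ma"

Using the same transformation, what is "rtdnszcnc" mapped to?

dzc

The pattern: keep one character in every 3, starting at position 3 (positions 3rd, 6th, 9th, ...).
Applying that to "rtdnszcnc" gives "dzc".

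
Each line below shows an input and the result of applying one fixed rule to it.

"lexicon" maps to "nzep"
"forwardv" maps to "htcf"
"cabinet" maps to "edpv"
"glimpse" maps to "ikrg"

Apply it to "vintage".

What's happening: keep every other character starting from the first (positions 1st, 3rd, 5th, ...), then shift every letter 2 places forward in the alphabet (wrapping around).
"vintage" → "vnae" → "xpcg".
(Check on "cabinet": → "cbnt" → "edpv" ✓)

xpcg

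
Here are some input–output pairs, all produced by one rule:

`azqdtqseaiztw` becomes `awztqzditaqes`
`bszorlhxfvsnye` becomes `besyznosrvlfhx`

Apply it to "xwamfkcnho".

Each output is the input with this applied: take characters alternately from the front and the back (1st, last, 2nd, 2nd-last, ...).
For "xwamfkcnho" the result is "xowhanmcfk".

xowhanmcfk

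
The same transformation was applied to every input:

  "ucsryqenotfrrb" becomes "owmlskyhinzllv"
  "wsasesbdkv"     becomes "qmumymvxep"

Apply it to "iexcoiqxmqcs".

cyrwickrgkwm

In each case the input is transformed by: shift every letter 6 places backward in the alphabet (wrapping around).
"iexcoiqxmqcs" → "cyrwickrgkwm".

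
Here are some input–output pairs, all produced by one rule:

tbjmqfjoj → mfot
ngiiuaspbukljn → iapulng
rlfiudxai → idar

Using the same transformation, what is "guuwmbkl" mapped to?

Each output is the input with this applied: move the first 2 characters to the end (rotate left by 2), then keep every other character starting from the second (positions 2nd, 4th, 6th, ...).
Starting from "guuwmbkl": after the first operation, "uwmbklgu"; after the second, "wblu".

wblu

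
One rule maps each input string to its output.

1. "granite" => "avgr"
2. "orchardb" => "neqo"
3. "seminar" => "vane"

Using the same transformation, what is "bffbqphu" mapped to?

What's happening: shift every letter 13 places forward in the alphabet (wrapping around) — i.e. ROT13, then keep only the last 4 characters.
On "bffbqphu": the first step gives "ossodcuh", and the second then gives "dcuh".

dcuh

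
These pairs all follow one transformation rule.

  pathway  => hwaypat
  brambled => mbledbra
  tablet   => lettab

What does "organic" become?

What's happening: move the first 3 characters to the end (rotate left by 3).
On "organic" that produces "anicorg".

anicorg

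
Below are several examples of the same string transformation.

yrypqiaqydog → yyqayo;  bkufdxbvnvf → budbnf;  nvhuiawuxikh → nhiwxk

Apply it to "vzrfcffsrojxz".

The transformation: keep every other character starting from the first (positions 1st, 3rd, 5th, ...).
Doing the same to "vzrfcffsrojxz": "vrcfrjz".

vrcfrjz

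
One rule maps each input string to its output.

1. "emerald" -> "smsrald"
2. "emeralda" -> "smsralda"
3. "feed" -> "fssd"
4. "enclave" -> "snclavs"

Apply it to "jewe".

jsws

Each output is the input with this applied: replace every "e" with "s".
So "jewe" becomes "jsws".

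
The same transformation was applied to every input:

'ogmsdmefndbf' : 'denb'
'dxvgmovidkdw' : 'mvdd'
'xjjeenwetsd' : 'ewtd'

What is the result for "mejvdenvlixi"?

dnlx

Each output is the input with this applied: keep every other character starting from the first (positions 1st, 3rd, 5th, ...), then keep only the last 4 characters.
Starting from "mejvdenvlixi": after the first operation, "mjdnlx"; after the second, "dnlx".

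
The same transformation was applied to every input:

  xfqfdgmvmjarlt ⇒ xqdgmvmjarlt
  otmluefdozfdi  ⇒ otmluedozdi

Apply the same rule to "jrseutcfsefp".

jrseutcsep

In each case the input is transformed by: remove every "f".
Applying that to "jrseutcfsefp" gives "jrseutcsep".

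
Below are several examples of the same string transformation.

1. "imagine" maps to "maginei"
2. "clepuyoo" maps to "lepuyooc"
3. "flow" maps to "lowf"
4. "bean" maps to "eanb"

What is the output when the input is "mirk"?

Each output is the input with this applied: move the first character to the end.
So "mirk" becomes "irkm".

irkm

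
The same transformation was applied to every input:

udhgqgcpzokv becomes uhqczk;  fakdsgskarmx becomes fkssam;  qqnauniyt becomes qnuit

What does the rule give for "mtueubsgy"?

muusy

In each case the input is transformed by: keep every other character starting from the first (positions 1st, 3rd, 5th, ...).
Doing the same to "mtueubsgy": "muusy".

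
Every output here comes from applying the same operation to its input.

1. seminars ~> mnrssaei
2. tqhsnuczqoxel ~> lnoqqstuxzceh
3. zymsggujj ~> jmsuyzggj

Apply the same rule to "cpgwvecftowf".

ffgoptvwwcce

Rule — sort the characters into alphabetical order, then move the first 3 characters to the end (rotate left by 3).
Working it through for "cpgwvecftowf": intermediate "cceffgoptvww", final "ffgoptvwwcce".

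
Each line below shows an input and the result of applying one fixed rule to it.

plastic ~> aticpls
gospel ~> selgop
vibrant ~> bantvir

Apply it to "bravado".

aadobrv

Looking at the pairs, the operation is to move the first 3 characters to the end (rotate left by 3), then swap the first and last characters.
For "bravado", step one produces "vadobra"; step two turns that into "aadobrv".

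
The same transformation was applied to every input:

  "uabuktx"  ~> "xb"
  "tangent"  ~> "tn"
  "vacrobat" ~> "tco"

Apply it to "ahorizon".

Rule — take characters alternately from the front and the back (1st, last, 2nd, 2nd-last, ...), then keep one character in every 3, starting at position 2 (positions 2nd, 5th, 8th, ...).
For "ahorizon", step one produces "anhoozri"; step two turns that into "noi".

noi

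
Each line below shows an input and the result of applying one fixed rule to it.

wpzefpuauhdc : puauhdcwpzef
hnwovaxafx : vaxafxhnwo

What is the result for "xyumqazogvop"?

Looking at the pairs, the operation is to move the last character to the front, then swap the front and back halves of the string.
Working it through for "xyumqazogvop": intermediate "pxyumqazogvo", final "azogvopxyumq".

azogvopxyumq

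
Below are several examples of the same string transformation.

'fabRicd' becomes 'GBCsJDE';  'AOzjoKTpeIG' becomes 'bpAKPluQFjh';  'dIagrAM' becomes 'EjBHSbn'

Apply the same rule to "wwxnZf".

Looking at the pairs, the operation is to flip the case of every letter, then shift every letter 1 place forward in the alphabet (wrapping around).
For "wwxnZf" the result is "XXYOaG".

XXYOaG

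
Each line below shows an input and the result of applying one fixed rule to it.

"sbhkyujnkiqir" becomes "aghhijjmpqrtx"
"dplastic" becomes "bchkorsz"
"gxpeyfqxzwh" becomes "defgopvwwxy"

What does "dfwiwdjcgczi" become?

Rule — shift every letter 1 place backward in the alphabet (wrapping around), then sort the characters into alphabetical order.
Applying both steps to "dfwiwdjcgczi": "cevhvcibfbyh", then "bbccefhhivvy".

bbccefhhivvy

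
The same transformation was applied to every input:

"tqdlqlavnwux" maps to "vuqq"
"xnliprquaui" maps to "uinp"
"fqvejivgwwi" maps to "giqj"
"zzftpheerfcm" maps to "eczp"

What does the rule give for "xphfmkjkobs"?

Each output is the input with this applied: keep one character in every 3, starting at position 2 (positions 2nd, 5th, 8th, ...), then swap the front and back halves of the string.
Starting from "xphfmkjkobs": after the first operation, "pmks"; after the second, "kspm".

kspm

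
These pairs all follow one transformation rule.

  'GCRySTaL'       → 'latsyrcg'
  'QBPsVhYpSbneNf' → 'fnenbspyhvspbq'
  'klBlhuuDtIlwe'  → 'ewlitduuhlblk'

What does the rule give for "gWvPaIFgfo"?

ofgfiapvwg

The rule is to reverse the string, then convert every letter to lowercase.
"gWvPaIFgfo" → "ofgFIaPvWg" → "ofgfiapvwg".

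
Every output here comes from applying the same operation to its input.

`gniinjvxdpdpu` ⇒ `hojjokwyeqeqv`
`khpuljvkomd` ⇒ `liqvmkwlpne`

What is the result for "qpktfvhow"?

rqlugwipx

The pattern: shift every letter 1 place forward in the alphabet (wrapping around).
Applying that to "qpktfvhow" gives "rqlugwipx".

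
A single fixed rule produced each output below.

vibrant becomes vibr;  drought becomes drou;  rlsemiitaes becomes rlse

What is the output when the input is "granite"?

What's happening: keep only the first 4 characters.
So "granite" becomes "gran".

gran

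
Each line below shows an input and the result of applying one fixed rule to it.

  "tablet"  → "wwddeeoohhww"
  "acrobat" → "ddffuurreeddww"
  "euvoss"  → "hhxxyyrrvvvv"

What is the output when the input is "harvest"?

The rule is to double every character, then shift every letter 3 places forward in the alphabet (wrapping around).
"harvest" → "hhaarrvveesstt" → "kkdduuyyhhvvww".

kkdduuyyhhvvww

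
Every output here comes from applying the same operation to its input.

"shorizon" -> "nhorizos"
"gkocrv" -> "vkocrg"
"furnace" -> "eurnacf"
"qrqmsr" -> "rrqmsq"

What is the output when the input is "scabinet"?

Looking at the pairs, the operation is to swap the first and last characters.
On "scabinet" that produces "tcabines".

tcabines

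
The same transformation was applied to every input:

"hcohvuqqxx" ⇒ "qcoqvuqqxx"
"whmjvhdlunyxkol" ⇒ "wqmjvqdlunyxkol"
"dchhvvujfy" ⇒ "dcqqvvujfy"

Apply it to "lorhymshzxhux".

What's happening: replace every "h" with "q".
Applying that to "lorhymshzxhux" gives "lorqymsqzxqux".

lorqymsqzxqux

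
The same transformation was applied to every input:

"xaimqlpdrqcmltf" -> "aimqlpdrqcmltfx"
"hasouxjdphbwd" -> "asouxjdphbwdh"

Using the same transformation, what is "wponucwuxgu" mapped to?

ponucwuxguw

In each case the input is transformed by: move the first character to the end.
For "wponucwuxgu" the result is "ponucwuxguw".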